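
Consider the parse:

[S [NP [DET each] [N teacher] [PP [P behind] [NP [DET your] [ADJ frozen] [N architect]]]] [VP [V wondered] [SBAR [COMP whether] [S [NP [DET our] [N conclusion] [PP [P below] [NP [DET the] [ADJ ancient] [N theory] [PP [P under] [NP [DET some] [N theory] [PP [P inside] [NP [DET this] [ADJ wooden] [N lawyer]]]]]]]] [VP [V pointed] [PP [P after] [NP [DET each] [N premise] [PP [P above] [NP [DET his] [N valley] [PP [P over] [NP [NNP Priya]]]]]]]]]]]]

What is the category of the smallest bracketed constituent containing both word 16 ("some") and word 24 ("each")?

S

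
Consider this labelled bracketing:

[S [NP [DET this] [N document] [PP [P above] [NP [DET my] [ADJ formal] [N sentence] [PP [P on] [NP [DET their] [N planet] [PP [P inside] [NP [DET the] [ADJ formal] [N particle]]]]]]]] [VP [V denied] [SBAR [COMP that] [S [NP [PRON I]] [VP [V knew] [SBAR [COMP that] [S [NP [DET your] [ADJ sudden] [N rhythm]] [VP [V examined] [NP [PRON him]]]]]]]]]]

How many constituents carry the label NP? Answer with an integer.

Scanning left to right, an opening `[NP` appears at word positions 1, 4, 8, 11, 16, 19, 23 — 7 in total.

7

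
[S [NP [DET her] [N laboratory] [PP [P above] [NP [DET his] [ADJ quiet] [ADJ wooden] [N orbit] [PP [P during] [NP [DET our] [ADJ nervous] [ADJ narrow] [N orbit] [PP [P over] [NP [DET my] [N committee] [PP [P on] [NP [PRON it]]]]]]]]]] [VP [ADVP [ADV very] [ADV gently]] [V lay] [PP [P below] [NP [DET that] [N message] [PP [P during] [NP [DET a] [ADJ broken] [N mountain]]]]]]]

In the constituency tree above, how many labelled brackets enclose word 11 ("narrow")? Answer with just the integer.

Path from the root down to the word: S → NP → PP → NP → PP → NP → ADJ. That is 7 enclosing brackets.

7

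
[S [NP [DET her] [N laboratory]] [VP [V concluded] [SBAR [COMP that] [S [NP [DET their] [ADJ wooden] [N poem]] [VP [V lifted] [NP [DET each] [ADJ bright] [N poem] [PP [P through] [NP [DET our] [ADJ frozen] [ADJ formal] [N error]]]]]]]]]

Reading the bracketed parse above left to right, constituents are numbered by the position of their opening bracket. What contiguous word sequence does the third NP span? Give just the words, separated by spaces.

each bright poem through our frozen formal error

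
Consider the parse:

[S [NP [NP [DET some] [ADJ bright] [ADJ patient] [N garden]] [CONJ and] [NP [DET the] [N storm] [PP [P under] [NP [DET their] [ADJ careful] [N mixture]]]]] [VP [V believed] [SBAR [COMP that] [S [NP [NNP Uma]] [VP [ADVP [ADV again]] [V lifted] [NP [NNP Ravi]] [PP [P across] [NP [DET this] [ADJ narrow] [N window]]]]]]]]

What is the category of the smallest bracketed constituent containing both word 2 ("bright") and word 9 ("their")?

NP

Both words fall inside [NP some bright patient garden and the storm under their careful mixture] (words 1–11), and no smaller constituent contains them both. Label: NP.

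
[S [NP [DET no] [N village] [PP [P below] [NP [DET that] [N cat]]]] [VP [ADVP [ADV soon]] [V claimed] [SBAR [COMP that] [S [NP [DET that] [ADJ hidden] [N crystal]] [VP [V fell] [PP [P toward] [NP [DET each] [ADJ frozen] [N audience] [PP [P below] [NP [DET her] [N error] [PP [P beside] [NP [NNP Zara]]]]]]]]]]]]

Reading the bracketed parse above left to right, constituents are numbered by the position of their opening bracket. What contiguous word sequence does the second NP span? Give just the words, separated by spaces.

The NP opening brackets appear, in order, over: "no village below that cat"; "that cat"; "that hidden crystal"; "each frozen audience below her error beside Zara"; "her error beside Zara"; "Zara". The second one spans "that cat".

that cat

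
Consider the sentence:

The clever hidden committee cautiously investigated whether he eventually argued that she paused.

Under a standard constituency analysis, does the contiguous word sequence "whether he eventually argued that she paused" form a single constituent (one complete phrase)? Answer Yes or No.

The sequence corresponds to a single SBAR node — the subordinate clause "whether he eventually argued that she paused".

Yes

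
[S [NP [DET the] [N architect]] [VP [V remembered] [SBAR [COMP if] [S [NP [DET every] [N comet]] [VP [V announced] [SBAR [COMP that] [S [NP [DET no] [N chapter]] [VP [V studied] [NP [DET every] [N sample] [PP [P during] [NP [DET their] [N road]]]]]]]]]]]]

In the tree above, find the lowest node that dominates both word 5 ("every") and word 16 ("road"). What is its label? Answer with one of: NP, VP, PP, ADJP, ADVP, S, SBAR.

The smallest bracket enclosing both words is [S every comet announced that no chapter studied every sample during their road], so the label is S.

S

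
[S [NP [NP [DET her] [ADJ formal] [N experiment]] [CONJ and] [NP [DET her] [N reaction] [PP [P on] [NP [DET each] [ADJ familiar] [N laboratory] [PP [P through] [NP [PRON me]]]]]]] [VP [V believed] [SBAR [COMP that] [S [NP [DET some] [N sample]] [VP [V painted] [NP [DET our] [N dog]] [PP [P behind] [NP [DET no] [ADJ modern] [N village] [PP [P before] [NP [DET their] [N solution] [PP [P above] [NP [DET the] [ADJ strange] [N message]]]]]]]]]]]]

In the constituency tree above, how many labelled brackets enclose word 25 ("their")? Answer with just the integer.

10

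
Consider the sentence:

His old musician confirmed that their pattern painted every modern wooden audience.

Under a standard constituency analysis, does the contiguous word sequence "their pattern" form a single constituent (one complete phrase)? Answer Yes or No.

Yes

These words form the whole noun phrase headed by "pattern", so yes — one constituent.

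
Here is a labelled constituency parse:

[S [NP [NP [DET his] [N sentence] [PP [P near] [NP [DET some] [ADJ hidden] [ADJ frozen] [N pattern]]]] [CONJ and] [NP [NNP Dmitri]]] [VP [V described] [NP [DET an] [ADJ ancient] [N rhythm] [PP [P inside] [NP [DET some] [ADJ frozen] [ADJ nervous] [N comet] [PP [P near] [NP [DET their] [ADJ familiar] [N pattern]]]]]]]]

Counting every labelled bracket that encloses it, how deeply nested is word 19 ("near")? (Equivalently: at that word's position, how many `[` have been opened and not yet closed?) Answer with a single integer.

7

Path from the root down to the word: S → VP → NP → PP → NP → PP → P. That is 7 enclosing brackets.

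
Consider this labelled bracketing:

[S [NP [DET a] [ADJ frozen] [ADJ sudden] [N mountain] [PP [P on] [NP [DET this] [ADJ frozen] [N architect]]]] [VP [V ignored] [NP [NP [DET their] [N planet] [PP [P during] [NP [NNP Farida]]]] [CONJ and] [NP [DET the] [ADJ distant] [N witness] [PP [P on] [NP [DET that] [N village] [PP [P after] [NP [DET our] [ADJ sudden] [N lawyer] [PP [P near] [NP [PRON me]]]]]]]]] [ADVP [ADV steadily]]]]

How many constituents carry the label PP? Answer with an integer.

5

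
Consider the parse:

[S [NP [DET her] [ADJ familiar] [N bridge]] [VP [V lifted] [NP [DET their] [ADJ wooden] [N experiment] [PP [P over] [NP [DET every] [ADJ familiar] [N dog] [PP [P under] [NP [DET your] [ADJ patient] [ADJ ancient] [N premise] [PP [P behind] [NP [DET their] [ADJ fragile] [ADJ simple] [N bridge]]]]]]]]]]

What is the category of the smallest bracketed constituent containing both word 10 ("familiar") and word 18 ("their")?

NP

Both words fall inside [NP every familiar dog under your patient ancient premise behind their fragile simple bridge] (words 9–21), and no smaller constituent contains them both. Label: NP.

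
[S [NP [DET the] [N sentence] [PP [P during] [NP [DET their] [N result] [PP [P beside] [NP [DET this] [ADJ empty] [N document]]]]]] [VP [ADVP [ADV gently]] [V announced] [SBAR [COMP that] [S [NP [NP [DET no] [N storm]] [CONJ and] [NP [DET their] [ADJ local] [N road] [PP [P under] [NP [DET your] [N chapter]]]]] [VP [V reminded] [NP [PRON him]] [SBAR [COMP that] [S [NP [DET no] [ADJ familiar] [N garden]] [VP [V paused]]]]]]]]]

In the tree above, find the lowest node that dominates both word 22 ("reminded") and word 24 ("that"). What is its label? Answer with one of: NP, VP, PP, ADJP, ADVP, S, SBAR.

The smallest bracket enclosing both words is [VP reminded him that no familiar garden paused], so the label is VP.

VP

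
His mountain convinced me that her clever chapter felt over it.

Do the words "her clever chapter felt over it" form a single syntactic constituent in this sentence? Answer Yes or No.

Yes

"her clever chapter felt over it" is exactly the clause [S her clever chapter felt over it], a complete constituent.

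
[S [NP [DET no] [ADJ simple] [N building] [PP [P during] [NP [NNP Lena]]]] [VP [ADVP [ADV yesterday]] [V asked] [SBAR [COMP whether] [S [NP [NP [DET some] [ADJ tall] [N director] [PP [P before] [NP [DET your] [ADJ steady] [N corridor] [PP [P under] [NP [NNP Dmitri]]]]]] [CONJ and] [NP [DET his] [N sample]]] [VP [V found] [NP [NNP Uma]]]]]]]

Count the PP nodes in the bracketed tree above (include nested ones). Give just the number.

3

Scanning left to right, an opening `[PP` appears at word positions 4, 12, 16 — 3 in total.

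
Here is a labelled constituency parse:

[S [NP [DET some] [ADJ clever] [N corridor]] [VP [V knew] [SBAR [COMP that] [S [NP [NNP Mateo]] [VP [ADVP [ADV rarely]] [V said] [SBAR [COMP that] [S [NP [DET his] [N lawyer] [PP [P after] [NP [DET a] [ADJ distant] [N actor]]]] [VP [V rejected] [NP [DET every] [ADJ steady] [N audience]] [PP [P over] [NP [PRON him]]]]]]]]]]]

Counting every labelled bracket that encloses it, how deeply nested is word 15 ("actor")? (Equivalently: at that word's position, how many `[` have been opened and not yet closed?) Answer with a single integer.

11

The word sits inside N, which is inside NP, inside PP, inside NP, inside S, inside SBAR, inside VP, inside S, inside SBAR, inside VP, inside S — 11 brackets in all.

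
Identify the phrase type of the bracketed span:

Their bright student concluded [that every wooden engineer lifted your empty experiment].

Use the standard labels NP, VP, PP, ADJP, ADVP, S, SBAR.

The span is built around the complementizer "that" — a subordinate clause (SBAR).

SBAR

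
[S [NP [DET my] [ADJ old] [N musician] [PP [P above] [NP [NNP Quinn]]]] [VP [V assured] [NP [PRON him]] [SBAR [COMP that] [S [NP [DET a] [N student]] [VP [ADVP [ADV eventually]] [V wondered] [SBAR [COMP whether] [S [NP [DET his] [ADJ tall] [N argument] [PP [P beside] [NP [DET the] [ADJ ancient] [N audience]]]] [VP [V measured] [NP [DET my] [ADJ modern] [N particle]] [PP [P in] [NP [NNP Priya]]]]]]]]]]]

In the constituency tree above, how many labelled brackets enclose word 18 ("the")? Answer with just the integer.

Path from the root down to the word: S → VP → SBAR → S → VP → SBAR → S → NP → PP → NP → DET. That is 11 enclosing brackets.

11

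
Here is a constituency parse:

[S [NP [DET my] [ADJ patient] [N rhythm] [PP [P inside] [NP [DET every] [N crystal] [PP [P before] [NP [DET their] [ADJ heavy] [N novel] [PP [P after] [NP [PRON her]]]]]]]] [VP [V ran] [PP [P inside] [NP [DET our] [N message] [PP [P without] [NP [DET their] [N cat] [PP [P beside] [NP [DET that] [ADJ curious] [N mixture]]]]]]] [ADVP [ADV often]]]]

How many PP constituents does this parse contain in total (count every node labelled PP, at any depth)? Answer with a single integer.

Scanning left to right, an opening `[PP` appears at word positions 4, 7, 11, 14, 17, 20 — 6 in total.

6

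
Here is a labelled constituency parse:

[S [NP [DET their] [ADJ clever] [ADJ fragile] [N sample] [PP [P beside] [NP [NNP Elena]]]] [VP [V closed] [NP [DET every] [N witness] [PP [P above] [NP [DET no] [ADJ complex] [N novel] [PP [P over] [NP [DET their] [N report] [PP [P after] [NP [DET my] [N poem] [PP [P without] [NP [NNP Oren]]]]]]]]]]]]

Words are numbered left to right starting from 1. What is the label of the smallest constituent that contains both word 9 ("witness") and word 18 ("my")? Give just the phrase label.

NP

The smallest bracket enclosing both words is [NP every witness above no complex novel over their report after my poem without Oren], so the label is NP.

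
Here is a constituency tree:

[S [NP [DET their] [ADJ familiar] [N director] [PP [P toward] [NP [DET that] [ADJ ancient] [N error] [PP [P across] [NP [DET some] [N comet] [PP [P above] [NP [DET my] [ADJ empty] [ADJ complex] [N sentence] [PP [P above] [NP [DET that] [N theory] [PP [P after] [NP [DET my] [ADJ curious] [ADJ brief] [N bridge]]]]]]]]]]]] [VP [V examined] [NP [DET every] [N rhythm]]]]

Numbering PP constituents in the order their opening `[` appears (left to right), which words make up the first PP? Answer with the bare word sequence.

Opening `[PP` markers occur at word positions 4, 8, 11, 16, 19; the first of these opens the constituent [PP toward that ancient error across some comet above my empty complex sentence above that theory after my curious brief bridge].

toward that ancient error across some comet above my empty complex sentence above that theory after my curious brief bridge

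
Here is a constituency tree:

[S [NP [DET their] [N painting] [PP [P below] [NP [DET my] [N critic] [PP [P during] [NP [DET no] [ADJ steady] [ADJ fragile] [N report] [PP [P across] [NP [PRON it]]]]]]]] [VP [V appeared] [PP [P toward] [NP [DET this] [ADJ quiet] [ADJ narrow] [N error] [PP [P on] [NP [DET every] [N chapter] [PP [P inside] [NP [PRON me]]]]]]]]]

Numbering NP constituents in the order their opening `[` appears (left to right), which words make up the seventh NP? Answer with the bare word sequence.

me

Opening `[NP` markers occur at word positions 1, 4, 7, 12, 15, 20, 23; the seventh of these opens the constituent [NP me].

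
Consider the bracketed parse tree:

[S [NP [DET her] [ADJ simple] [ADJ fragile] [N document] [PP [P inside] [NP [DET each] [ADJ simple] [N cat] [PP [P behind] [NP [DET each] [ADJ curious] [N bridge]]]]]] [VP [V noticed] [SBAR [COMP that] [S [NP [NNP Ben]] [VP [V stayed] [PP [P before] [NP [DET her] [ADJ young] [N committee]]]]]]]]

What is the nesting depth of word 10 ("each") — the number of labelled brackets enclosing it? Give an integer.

Counting open brackets not yet closed at "each": [S [NP [PP [NP [PP [NP [DET = 7.

7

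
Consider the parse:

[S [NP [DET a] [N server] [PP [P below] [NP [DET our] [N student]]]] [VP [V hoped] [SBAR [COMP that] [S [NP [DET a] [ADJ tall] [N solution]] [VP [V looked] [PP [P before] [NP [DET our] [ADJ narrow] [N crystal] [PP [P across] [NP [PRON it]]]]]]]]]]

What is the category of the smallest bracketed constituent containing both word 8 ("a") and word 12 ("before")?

S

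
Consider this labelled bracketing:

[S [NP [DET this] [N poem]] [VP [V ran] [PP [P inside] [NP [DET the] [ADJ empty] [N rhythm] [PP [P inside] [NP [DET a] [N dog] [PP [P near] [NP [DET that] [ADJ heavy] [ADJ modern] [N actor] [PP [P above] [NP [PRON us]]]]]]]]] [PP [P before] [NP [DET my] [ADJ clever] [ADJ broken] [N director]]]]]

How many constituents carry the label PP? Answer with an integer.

5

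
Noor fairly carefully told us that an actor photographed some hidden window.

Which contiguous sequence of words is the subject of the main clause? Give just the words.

Noor

In the main clause the verb is "told"; the NP preceding it, "Noor", is the subject.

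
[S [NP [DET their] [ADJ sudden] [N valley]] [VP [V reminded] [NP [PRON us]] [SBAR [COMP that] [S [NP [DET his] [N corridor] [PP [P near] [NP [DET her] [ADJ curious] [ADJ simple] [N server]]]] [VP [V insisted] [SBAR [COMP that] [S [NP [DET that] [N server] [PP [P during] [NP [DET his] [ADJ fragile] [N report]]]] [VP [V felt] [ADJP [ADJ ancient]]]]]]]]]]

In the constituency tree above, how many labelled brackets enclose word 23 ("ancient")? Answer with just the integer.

Path from the root down to the word: S → VP → SBAR → S → VP → SBAR → S → VP → ADJP → ADJ. That is 10 enclosing brackets.

10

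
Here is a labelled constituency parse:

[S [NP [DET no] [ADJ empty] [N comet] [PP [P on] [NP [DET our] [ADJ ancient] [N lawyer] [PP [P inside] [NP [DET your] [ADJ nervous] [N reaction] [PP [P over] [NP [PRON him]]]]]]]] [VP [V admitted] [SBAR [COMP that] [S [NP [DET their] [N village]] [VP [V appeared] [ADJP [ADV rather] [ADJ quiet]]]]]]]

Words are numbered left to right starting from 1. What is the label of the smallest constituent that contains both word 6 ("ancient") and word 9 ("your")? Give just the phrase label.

NP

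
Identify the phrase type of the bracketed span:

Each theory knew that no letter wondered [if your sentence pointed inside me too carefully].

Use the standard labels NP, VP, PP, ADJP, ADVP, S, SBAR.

SBAR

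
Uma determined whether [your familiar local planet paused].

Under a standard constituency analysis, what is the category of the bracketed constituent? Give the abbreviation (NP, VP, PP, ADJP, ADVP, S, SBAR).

"paused" is the head of the bracketed span, so the span is a clause: S.

S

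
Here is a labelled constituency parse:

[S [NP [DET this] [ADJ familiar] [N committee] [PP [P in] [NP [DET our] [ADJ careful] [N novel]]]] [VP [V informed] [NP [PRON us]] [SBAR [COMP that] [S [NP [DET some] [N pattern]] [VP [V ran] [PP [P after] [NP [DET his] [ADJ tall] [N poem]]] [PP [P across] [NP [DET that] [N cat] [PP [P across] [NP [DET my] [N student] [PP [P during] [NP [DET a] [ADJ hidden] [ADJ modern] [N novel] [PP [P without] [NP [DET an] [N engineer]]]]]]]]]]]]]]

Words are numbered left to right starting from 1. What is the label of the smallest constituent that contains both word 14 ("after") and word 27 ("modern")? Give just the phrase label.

VP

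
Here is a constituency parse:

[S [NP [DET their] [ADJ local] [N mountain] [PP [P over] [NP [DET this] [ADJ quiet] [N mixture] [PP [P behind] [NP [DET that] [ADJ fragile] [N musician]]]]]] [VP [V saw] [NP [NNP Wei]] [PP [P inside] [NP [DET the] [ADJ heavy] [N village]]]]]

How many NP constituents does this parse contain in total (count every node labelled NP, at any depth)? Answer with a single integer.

5

The NP constituents are: [NP their local mountain over this quiet mixture behind that fragile musician]; [NP this quiet mixture behind that fragile musician]; [NP that fragile musician]; [NP Wei]; [NP the heavy village]. Total: 5.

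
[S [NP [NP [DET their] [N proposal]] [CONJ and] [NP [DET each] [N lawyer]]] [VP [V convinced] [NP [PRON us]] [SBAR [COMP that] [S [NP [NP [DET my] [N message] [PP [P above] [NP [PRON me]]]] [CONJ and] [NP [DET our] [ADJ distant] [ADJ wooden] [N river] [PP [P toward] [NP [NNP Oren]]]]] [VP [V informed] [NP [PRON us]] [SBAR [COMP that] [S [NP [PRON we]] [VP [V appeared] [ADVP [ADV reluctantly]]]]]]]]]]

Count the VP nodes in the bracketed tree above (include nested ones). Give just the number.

3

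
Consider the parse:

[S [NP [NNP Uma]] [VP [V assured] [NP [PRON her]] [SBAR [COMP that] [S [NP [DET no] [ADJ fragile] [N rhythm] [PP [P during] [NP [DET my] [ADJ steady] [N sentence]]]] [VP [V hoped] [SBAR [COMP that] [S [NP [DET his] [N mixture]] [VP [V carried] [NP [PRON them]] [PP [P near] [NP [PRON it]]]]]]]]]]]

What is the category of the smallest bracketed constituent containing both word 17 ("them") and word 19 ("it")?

VP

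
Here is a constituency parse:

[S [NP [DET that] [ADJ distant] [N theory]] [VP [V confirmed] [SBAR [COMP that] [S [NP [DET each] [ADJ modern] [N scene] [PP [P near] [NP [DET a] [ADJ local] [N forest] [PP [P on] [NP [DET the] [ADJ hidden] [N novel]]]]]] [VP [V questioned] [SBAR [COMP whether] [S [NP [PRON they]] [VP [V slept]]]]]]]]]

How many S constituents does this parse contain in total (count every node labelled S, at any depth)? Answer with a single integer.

Scanning left to right, an opening `[S` appears at word positions 1, 6, 19 — 3 in total.

3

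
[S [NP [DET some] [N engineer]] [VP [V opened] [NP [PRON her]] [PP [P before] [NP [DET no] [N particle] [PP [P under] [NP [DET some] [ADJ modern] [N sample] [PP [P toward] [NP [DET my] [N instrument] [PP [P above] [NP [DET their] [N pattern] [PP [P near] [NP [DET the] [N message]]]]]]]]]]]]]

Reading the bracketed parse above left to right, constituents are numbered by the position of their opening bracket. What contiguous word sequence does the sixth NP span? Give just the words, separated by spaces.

Opening `[NP` markers occur at word positions 1, 4, 6, 9, 13, 16, 19; the sixth of these opens the constituent [NP their pattern near the message].

their pattern near the message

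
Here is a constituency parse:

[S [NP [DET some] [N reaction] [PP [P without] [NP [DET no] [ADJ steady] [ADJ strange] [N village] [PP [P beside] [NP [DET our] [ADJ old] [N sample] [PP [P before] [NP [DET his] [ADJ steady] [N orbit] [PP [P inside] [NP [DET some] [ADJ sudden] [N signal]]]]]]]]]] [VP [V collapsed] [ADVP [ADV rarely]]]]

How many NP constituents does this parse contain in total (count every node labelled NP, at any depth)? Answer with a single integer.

5

Scanning left to right, an opening `[NP` appears at word positions 1, 4, 9, 13, 17 — 5 in total.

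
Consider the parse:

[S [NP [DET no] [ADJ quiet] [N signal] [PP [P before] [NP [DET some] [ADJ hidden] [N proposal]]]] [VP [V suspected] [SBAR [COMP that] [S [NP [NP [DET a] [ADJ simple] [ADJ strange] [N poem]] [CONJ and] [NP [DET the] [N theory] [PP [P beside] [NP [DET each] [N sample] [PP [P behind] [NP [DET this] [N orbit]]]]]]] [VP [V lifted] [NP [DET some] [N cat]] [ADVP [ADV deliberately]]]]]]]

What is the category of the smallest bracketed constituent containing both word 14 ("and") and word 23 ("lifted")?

Both words fall inside [S a simple strange poem and the theory beside each sample behind this orbit lifted some cat deliberately] (words 10–26), and no smaller constituent contains them both. Label: S.

S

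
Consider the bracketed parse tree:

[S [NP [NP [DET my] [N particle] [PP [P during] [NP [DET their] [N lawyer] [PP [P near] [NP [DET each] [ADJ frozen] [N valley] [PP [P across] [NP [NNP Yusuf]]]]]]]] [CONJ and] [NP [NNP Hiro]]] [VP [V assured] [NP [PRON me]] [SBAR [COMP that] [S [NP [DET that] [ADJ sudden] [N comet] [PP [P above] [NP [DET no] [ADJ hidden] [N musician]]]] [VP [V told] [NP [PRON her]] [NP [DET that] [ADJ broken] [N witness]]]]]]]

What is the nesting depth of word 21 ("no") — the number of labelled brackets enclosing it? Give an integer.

Path from the root down to the word: S → VP → SBAR → S → NP → PP → NP → DET. That is 8 enclosing brackets.

8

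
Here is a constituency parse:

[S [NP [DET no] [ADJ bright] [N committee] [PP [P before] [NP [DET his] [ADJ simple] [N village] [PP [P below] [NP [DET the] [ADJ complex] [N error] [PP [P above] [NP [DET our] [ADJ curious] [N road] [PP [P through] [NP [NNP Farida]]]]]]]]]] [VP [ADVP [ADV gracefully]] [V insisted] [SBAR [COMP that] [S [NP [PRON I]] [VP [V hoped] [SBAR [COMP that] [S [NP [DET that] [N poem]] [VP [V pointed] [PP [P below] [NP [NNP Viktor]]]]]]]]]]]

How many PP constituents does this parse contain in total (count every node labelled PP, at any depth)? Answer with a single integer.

The PP constituents are: [PP before his simple village below the complex error above our curious road through Farida]; [PP below the complex error above our curious road through Farida]; [PP above our curious road through Farida]; [PP through Farida]; [PP below Viktor]. Total: 5.

5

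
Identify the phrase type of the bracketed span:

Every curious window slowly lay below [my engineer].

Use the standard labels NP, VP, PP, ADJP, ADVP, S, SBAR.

"engineer" is the head of the bracketed span, so the span is a noun phrase: NP.

NP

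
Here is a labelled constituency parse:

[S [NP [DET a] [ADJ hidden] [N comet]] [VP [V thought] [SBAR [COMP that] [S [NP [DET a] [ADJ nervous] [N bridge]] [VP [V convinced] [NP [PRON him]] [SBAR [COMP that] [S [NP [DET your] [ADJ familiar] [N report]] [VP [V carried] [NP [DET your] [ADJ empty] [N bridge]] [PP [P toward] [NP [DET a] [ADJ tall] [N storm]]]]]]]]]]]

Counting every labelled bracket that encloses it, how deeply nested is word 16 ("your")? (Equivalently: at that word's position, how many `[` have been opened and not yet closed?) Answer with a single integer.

Counting open brackets not yet closed at "your": [S [VP [SBAR [S [VP [SBAR [S [VP [NP [DET = 10.

10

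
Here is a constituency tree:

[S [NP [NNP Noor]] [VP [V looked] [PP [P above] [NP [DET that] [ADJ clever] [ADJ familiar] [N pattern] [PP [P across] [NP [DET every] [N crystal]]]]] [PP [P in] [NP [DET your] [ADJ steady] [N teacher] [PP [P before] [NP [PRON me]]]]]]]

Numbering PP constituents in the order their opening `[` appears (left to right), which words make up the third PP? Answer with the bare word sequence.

in your steady teacher before me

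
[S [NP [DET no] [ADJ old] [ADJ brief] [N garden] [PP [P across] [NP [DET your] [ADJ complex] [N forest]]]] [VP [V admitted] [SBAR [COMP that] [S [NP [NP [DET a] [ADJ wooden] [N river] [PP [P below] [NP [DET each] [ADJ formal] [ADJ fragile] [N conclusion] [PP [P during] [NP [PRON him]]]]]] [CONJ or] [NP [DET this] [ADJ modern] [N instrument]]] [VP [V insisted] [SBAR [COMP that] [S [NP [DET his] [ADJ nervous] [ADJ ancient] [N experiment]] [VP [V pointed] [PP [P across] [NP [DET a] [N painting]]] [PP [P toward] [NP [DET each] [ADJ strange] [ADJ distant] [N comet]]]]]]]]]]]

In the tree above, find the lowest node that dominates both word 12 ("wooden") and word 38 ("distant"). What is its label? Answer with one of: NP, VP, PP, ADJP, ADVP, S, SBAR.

Both words fall inside [S a wooden river below each formal fragile conclusion during him or this modern instrument insisted that his nervous ancient experiment pointed across a painting toward each strange distant comet] (words 11–39), and no smaller constituent contains them both. Label: S.

S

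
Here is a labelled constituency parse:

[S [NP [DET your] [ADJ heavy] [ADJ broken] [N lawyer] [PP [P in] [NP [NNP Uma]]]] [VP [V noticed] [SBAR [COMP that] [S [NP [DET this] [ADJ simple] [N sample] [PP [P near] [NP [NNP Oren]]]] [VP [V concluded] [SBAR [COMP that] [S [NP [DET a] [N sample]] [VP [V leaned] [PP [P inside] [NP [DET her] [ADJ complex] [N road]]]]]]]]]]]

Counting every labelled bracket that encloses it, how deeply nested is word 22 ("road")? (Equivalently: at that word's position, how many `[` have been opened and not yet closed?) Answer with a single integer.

Path from the root down to the word: S → VP → SBAR → S → VP → SBAR → S → VP → PP → NP → N. That is 11 enclosing brackets.

11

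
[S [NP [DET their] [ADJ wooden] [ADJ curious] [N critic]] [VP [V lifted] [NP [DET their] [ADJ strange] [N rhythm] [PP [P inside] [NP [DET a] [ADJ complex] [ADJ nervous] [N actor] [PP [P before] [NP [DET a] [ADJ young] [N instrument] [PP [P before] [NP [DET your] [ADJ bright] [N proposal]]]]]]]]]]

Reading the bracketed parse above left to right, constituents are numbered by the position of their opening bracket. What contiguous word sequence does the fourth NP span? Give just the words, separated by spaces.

Opening `[NP` markers occur at word positions 1, 6, 10, 15, 19; the fourth of these opens the constituent [NP a young instrument before your bright proposal].

a young instrument before your bright proposal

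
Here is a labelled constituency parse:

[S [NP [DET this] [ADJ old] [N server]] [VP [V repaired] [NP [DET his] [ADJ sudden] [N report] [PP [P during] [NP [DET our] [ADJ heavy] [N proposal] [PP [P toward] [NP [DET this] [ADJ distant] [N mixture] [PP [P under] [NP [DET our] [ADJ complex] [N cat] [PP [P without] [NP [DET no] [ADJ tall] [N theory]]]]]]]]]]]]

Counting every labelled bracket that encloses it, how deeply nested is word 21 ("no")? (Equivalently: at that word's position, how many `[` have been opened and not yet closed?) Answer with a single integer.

12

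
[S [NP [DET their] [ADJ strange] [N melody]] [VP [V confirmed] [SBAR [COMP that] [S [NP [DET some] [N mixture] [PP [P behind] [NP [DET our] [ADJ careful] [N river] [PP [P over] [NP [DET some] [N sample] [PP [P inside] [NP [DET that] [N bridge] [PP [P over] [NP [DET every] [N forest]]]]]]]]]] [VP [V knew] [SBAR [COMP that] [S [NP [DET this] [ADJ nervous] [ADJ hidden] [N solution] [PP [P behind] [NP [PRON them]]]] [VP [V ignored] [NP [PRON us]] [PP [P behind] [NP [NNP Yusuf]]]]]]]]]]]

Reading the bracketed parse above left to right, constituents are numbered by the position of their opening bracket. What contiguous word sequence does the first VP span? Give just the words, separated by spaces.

confirmed that some mixture behind our careful river over some sample inside that bridge over every forest knew that this nervous hidden solution behind them ignored us behind Yusuf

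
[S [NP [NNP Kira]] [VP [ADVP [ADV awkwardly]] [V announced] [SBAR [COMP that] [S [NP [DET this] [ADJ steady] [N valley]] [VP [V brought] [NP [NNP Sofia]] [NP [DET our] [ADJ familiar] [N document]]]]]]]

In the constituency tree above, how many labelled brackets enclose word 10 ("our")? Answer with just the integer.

The word sits inside DET, which is inside NP, inside VP, inside S, inside SBAR, inside VP, inside S — 7 brackets in all.

7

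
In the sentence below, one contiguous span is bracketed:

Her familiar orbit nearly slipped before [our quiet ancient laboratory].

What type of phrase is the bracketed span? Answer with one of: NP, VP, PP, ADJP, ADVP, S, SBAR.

NP

The span is built around the noun "laboratory" — a noun phrase (NP).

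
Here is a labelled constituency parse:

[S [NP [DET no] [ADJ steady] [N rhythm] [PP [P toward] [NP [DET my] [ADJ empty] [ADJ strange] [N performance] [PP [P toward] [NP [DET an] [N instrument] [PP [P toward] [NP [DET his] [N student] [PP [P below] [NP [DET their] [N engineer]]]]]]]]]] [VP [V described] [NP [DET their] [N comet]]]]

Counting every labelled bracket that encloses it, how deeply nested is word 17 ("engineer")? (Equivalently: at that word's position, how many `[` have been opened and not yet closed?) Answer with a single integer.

The word sits inside N, which is inside NP, inside PP, inside NP, inside PP, inside NP, inside PP, inside NP, inside PP, inside NP, inside S — 11 brackets in all.

11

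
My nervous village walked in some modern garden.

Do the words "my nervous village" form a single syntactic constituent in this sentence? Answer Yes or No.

Yes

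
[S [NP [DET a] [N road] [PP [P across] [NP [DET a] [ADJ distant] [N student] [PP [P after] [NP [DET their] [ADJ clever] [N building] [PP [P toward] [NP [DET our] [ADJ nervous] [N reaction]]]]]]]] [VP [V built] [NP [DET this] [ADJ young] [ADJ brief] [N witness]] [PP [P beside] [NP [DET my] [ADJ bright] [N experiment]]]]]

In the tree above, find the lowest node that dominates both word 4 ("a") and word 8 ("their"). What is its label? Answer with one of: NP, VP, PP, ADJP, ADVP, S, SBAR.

Word 4 lies under S → NP → PP → NP → DET; word 8 lies under S → NP → PP → NP → PP → NP → DET. The lowest shared node is the NP.

NP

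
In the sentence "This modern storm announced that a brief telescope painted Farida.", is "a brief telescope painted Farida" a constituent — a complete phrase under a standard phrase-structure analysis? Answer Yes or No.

"a brief telescope painted Farida" is exactly the clause [S a brief telescope painted Farida], a complete constituent.

Yes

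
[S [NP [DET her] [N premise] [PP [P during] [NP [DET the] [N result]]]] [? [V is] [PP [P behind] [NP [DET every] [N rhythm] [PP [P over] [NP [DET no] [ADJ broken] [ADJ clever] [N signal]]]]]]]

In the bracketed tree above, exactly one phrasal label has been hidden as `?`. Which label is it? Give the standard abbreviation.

VP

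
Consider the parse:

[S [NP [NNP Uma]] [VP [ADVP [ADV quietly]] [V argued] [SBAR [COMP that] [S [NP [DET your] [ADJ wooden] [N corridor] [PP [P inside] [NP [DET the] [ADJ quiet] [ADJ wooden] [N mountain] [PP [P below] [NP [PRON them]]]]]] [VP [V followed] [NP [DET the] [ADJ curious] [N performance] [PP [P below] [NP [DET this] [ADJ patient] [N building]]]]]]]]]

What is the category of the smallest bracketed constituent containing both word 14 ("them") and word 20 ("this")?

S

The smallest bracket enclosing both words is [S your wooden corridor inside the quiet wooden mountain below them followed the curious performance below this patient building], so the label is S.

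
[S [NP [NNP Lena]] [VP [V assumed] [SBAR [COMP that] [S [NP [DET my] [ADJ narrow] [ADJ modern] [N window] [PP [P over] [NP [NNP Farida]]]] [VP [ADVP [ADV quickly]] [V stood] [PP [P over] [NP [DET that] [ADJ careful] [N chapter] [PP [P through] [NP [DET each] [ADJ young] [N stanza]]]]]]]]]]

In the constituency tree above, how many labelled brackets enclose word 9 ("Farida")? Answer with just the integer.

8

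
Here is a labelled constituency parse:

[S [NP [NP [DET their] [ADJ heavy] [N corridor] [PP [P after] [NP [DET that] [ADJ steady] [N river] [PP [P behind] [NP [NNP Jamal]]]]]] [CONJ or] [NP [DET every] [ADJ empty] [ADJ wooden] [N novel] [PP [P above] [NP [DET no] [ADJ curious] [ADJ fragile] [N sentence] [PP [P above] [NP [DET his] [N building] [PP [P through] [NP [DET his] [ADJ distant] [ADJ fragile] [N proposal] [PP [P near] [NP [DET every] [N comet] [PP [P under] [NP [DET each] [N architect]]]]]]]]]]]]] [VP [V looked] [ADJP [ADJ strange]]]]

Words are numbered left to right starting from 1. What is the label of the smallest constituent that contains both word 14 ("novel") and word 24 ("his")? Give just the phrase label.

NP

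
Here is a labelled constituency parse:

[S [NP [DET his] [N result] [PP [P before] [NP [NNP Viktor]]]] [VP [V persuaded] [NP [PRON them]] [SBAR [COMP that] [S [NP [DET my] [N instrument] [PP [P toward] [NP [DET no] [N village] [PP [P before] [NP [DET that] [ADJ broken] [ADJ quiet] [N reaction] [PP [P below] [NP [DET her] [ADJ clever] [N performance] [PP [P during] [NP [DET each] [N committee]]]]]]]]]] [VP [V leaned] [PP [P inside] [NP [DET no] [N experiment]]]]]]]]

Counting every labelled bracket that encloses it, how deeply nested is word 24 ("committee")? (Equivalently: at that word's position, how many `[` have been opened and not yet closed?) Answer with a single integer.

Path from the root down to the word: S → VP → SBAR → S → NP → PP → NP → PP → NP → PP → NP → PP → NP → N. That is 14 enclosing brackets.

14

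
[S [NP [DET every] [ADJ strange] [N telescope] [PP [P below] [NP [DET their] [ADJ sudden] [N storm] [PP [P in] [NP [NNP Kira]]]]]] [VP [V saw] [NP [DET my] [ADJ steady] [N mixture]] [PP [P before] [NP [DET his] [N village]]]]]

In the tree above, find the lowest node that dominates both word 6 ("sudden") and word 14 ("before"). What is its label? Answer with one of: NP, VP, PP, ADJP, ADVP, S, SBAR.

Both words fall inside [S every strange telescope below their sudden storm in Kira saw my steady mixture before his village] (words 1–16), and no smaller constituent contains them both. Label: S.

S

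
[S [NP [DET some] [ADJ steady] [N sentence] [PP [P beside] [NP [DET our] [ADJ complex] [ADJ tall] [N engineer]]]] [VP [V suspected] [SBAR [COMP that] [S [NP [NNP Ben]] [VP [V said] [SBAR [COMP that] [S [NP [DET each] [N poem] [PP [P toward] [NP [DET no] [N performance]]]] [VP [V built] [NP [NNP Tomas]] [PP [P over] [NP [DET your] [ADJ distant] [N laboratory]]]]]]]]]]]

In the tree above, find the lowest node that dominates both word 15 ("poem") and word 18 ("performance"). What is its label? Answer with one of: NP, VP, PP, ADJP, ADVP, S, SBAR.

NP

The smallest bracket enclosing both words is [NP each poem toward no performance], so the label is NP.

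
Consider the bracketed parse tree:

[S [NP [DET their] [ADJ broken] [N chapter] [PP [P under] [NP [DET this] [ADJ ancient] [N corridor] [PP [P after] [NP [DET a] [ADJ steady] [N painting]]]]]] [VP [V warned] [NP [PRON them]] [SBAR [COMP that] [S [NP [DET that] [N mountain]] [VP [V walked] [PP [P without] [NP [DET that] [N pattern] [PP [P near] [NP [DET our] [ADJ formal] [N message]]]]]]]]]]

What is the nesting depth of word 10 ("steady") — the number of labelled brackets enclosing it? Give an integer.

7

The word sits inside ADJ, which is inside NP, inside PP, inside NP, inside PP, inside NP, inside S — 7 brackets in all.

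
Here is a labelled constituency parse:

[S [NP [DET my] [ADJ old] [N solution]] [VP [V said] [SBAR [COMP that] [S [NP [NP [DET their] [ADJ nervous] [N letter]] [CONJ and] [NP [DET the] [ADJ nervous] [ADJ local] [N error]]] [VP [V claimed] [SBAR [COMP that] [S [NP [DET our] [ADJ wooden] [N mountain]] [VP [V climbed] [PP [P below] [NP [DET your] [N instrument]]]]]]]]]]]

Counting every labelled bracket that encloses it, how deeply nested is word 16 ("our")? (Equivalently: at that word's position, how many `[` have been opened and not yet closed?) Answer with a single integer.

The word sits inside DET, which is inside NP, inside S, inside SBAR, inside VP, inside S, inside SBAR, inside VP, inside S — 9 brackets in all.

9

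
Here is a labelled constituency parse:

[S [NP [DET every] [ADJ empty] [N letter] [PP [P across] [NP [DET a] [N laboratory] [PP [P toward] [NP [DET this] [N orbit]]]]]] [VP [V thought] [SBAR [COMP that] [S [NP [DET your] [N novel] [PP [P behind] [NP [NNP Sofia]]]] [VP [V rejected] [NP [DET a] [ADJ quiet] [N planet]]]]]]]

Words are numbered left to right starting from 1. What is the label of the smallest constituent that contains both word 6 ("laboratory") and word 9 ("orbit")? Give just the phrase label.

NP

The smallest bracket enclosing both words is [NP a laboratory toward this orbit], so the label is NP.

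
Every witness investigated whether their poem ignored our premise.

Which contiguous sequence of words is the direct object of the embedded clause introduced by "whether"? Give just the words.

our premise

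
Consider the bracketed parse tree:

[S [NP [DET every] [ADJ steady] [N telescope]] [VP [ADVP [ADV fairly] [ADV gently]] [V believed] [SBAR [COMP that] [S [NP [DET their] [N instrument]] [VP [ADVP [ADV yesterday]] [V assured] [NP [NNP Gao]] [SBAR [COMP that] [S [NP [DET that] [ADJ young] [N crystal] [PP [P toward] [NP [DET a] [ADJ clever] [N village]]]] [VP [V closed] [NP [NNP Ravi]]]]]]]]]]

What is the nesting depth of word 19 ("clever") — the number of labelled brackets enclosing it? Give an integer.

Counting open brackets not yet closed at "clever": [S [VP [SBAR [S [VP [SBAR [S [NP [PP [NP [ADJ = 11.

11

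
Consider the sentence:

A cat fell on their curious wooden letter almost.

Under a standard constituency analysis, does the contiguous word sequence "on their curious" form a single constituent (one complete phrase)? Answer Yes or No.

No

The smallest constituent containing the whole sequence is the prepositional phrase [PP on their curious wooden letter], but the sequence is only part of it — it straddles the boundary between preposition "on" and noun phrase "their curious wooden letter".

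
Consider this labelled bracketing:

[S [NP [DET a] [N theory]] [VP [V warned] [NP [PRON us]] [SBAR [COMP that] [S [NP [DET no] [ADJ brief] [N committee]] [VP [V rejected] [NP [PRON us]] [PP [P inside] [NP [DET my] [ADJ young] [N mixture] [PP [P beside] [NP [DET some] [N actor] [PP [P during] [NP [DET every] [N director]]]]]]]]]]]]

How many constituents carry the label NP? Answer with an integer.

The NP constituents are: [NP a theory]; [NP us]; [NP no brief committee]; [NP us]; [NP my young mixture beside some actor during every director]; [NP some actor during every director] …. Total: 7.

7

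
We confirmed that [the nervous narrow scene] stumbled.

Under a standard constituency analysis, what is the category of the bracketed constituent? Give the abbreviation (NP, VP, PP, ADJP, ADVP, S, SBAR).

"scene" is the head of the bracketed span, so the span is a noun phrase: NP.

NP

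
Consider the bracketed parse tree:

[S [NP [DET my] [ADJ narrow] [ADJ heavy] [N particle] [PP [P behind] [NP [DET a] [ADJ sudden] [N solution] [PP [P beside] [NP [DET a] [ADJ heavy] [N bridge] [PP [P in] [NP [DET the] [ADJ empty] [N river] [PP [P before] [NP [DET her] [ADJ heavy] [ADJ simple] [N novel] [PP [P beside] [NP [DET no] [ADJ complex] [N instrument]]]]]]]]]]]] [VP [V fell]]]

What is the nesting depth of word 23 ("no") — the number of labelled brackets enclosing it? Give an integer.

The word sits inside DET, which is inside NP, inside PP, inside NP, inside PP, inside NP, inside PP, inside NP, inside PP, inside NP, inside PP, inside NP, inside S — 13 brackets in all.

13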